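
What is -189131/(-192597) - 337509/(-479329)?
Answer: 155659193972/92317327413 ≈ 1.6861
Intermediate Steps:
-189131/(-192597) - 337509/(-479329) = -189131*(-1/192597) - 337509*(-1/479329) = 189131/192597 + 337509/479329 = 155659193972/92317327413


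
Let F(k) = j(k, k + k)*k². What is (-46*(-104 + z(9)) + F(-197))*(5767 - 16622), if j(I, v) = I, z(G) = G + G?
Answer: 82947581535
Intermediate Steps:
z(G) = 2*G
F(k) = k³ (F(k) = k*k² = k³)
(-46*(-104 + z(9)) + F(-197))*(5767 - 16622) = (-46*(-104 + 2*9) + (-197)³)*(5767 - 16622) = (-46*(-104 + 18) - 7645373)*(-10855) = (-46*(-86) - 7645373)*(-10855) = (3956 - 7645373)*(-10855) = -7641417*(-10855) = 82947581535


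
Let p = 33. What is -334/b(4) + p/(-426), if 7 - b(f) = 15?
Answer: 11835/284 ≈ 41.673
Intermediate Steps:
b(f) = -8 (b(f) = 7 - 1*15 = 7 - 15 = -8)
-334/b(4) + p/(-426) = -334/(-8) + 33/(-426) = -334*(-⅛) + 33*(-1/426) = 167/4 - 11/142 = 11835/284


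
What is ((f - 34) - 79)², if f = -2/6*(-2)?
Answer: 113569/9 ≈ 12619.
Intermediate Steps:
f = ⅔ (f = -2*⅙*(-2) = -⅓*(-2) = ⅔ ≈ 0.66667)
((f - 34) - 79)² = ((⅔ - 34) - 79)² = (-100/3 - 79)² = (-337/3)² = 113569/9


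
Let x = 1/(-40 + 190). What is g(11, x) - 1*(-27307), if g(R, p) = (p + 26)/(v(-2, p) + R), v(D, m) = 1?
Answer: 49156501/1800 ≈ 27309.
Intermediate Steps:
x = 1/150 ≈ 0.0066667
g(R, p) = (26 + p)/(1 + R) (g(R, p) = (p + 26)/(1 + R) = (26 + p)/(1 + R))
g(11, x) - 1*(-27307) = (26 + 1/150)/(1 + 11) - 1*(-27307) = (3901/150)/12 + 27307 = (1/12)*(3901/150) + 27307 = 3901/1800 + 27307 = 49156501/1800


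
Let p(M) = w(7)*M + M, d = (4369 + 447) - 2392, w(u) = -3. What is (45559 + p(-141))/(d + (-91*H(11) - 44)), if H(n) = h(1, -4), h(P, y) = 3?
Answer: 45841/2107 ≈ 21.757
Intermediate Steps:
d = 2424 (d = 4816 - 2392 = 2424)
H(n) = 3
p(M) = -2*M (p(M) = -3*M + M = -2*M)
(45559 + p(-141))/(d + (-91*H(11) - 44)) = (45559 - 2*(-141))/(2424 + (-91*3 - 44)) = (45559 + 282)/(2424 + (-273 - 44)) = 45841/(2424 - 317) = 45841/2107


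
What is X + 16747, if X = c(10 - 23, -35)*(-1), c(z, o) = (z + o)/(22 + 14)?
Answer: 50245/3 ≈ 16748.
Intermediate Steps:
c(z, o) = o/36 + z/36 (c(z, o) = (o + z)/36 = (o + z)*(1/36) = o/36 + z/36)
X = 4/3 (X = ((1/36)*(-35) + (10 - 23)/36)*(-1) = (-35/36 + (1/36)*(-13))*(-1) = (-35/36 - 13/36)*(-1) = -4/3*(-1) = 4/3 ≈ 1.3333)
X + 16747 = 4/3 + 16747 = 50245/3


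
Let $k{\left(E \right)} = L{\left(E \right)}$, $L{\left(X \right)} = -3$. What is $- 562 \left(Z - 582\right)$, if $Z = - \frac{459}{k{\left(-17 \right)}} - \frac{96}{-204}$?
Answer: $\frac{4094170}{17} \approx 2.4083 \cdot 10^{5}$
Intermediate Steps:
$k{\left(E \right)} = -3$
$Z = \frac{2609}{17}$ ($Z = - \frac{459}{-3} - \frac{96}{-204} = \left(-459\right) \left(- \frac{1}{3}\right) - - \frac{8}{17} = 153 + \frac{8}{17} = \frac{2609}{17} \approx 153.47$)
$- 562 \left(Z - 582\right) = - 562 \left(\frac{2609}{17} - 582\right) = \left(-562\right) \left(- \frac{7285}{17}\right) = \frac{4094170}{17}$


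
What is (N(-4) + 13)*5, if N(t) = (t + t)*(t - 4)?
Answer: 385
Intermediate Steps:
N(t) = 2*t*(-4 + t) (N(t) = (2*t)*(-4 + t) = 2*t*(-4 + t))
(N(-4) + 13)*5 = (2*(-4)*(-4 - 4) + 13)*5 = (2*(-4)*(-8) + 13)*5 = (64 + 13)*5 = 77*5 = 385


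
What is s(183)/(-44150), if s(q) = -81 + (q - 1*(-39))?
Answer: -141/44150 ≈ -0.0031937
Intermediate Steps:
s(q) = -42 + q (s(q) = -81 + (q + 39) = -81 + (39 + q) = -42 + q)
s(183)/(-44150) = (-42 + 183)/(-44150) = 141*(-1/44150) = -141/44150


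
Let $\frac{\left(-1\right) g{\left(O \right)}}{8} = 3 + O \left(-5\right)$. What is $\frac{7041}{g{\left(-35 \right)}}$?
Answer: $- \frac{7041}{1424} \approx -4.9445$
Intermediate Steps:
$g{\left(O \right)} = -24 + 40 O$ ($g{\left(O \right)} = - 8 \left(3 + O \left(-5\right)\right) = - 8 \left(3 - 5 O\right) = -24 + 40 O$)
$\frac{7041}{g{\left(-35 \right)}} = \frac{7041}{-24 + 40 \left(-35\right)} = \frac{7041}{-24 - 1400} = \frac{7041}{-1424} = 7041 \left(- \frac{1}{1424}\right) = - \frac{7041}{1424}$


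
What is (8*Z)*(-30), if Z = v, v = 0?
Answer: 0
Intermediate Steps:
Z = 0
(8*Z)*(-30) = (8*0)*(-30) = 0*(-30) = 0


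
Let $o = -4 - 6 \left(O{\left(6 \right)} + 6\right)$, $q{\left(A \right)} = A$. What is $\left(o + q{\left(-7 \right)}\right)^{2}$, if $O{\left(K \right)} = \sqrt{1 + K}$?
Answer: $2461 + 564 \sqrt{7} \approx 3953.2$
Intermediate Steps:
$o = -40 - 6 \sqrt{7}$ ($o = -4 - 6 \left(\sqrt{1 + 6} + 6\right) = -4 - 6 \left(\sqrt{7} + 6\right) = -4 - 6 \left(6 + \sqrt{7}\right) = -4 - \left(36 + 6 \sqrt{7}\right) = -40 - 6 \sqrt{7} \approx -55.875$)
$\left(o + q{\left(-7 \right)}\right)^{2} = \left(\left(-40 - 6 \sqrt{7}\right) - 7\right)^{2} = \left(-47 - 6 \sqrt{7}\right)^{2}$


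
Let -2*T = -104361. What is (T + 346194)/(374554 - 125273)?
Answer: 796749/498562 ≈ 1.5981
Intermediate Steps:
T = 104361/2 (T = -½*(-104361) = 104361/2 ≈ 52181.)
(T + 346194)/(374554 - 125273) = (104361/2 + 346194)/(374554 - 125273) = (796749/2)/249281 = (796749/2)*(1/249281) = 796749/498562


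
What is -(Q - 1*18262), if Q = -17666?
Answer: 35928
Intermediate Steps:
-(Q - 1*18262) = -(-17666 - 1*18262) = -(-17666 - 18262) = -1*(-35928) = 35928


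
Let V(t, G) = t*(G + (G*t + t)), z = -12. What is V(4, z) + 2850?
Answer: 2626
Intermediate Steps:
V(t, G) = t*(G + t + G*t) (V(t, G) = t*(G + (t + G*t)) = t*(G + t + G*t))
V(4, z) + 2850 = 4*(-12 + 4 - 12*4) + 2850 = 4*(-12 + 4 - 48) + 2850 = 4*(-56) + 2850 = -224 + 2850 = 2626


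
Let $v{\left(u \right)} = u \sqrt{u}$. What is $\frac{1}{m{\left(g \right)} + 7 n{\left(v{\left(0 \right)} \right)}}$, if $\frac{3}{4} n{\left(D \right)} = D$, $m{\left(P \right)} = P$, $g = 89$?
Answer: $\frac{1}{89} \approx 0.011236$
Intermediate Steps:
$v{\left(u \right)} = u^{\frac{3}{2}}$
$n{\left(D \right)} = \frac{4 D}{3}$
$\frac{1}{m{\left(g \right)} + 7 n{\left(v{\left(0 \right)} \right)}} = \frac{1}{89 + 7 \frac{4 \cdot 0^{\frac{3}{2}}}{3}} = \frac{1}{89 + 7 \cdot \frac{4}{3} \cdot 0} = \frac{1}{89 + 7 \cdot 0} = \frac{1}{89 + 0} = \frac{1}{89}$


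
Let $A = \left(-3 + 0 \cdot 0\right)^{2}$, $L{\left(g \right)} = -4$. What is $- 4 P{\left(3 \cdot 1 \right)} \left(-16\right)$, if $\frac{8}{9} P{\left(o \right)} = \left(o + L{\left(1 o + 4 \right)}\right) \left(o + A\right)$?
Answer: $-864$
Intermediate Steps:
$A = 9$ ($A = \left(-3 + 0\right)^{2} = \left(-3\right)^{2} = 9$)
$P{\left(o \right)} = \frac{9 \left(-4 + o\right) \left(9 + o\right)}{8}$ ($P{\left(o \right)} = \frac{9 \left(o - 4\right) \left(o + 9\right)}{8} = \frac{9 \left(-4 + o\right) \left(9 + o\right)}{8}$)
$- 4 P{\left(3 \cdot 1 \right)} \left(-16\right) = - 4 \left(- \frac{81}{2} + \frac{9 \left(3 \cdot 1\right)^{2}}{8} + \frac{45 \cdot 3 \cdot 1}{8}\right) \left(-16\right) = - 4 \left(- \frac{81}{2} + \frac{9 \cdot 3^{2}}{8} + \frac{45}{8} \cdot 3\right) \left(-16\right) = - 4 \left(- \frac{81}{2} + \frac{9}{8} \cdot 9 + \frac{135}{8}\right) \left(-16\right) = - 4 \left(- \frac{81}{2} + \frac{81}{8} + \frac{135}{8}\right) \left(-16\right) = \left(-4\right) \left(- \frac{27}{2}\right) \left(-16\right) = 54 \left(-16\right) = -864$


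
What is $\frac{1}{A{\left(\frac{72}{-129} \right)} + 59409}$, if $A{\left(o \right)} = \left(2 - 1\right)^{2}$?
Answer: $\frac{1}{59410} \approx 1.6832 \cdot 10^{-5}$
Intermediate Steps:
$A{\left(o \right)} = 1$ ($A{\left(o \right)} = 1^{2} = 1$)
$\frac{1}{A{\left(\frac{72}{-129} \right)} + 59409} = \frac{1}{1 + 59409} = \frac{1}{59410}$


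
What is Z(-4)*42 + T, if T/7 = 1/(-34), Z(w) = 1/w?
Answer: -182/17 ≈ -10.706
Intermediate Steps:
T = -7/34 (T = 7/(-34) = 7*(-1/34) = -7/34 ≈ -0.20588)
Z(-4)*42 + T = 42/(-4) - 7/34 = -1/4*42 - 7/34 = -21/2 - 7/34 = -182/17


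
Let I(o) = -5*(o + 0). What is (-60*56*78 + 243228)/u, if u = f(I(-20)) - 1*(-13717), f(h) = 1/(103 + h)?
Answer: -318913/232046 ≈ -1.3744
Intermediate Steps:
I(o) = -5*o
u = 2784552/203 (u = 1/(103 - 5*(-20)) - 1*(-13717) = 1/(103 + 100) + 13717 = 1/203 + 13717 = 2784552/203 ≈ 13717.)
(-60*56*78 + 243228)/u = (-60*56*78 + 243228)/(2784552/203) = (-3360*78 + 243228)*(203/2784552) = (-262080 + 243228)*(203/2784552) = -18852*203/2784552 = -318913/232046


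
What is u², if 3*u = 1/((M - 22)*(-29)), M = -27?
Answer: 1/18173169 ≈ 5.5026e-8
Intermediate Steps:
u = 1/4263 (u = (1/(-27 - 22*(-29)))/3 = (-1/29/(-49))/3 = (-1/49*(-1/29))/3 = (⅓)*(1/1421) = 1/4263 ≈ 0.00023458)
u² = (1/4263)² = 1/18173169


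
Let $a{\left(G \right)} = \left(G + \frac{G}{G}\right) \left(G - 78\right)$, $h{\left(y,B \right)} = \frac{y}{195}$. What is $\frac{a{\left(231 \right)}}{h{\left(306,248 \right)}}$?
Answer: $22620$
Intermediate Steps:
$h{\left(y,B \right)} = \frac{y}{195}$ ($h{\left(y,B \right)} = y \frac{1}{195} = \frac{y}{195}$)
$a{\left(G \right)} = \left(1 + G\right) \left(-78 + G\right)$ ($a{\left(G \right)} = \left(G + 1\right) \left(-78 + G\right) = \left(1 + G\right) \left(-78 + G\right)$)
$\frac{a{\left(231 \right)}}{h{\left(306,248 \right)}} = \frac{-78 + 231^{2} - 17787}{\frac{1}{195} \cdot 306} = \frac{-78 + 53361 - 17787}{\frac{102}{65}} = 35496 \cdot \frac{65}{102} = 22620$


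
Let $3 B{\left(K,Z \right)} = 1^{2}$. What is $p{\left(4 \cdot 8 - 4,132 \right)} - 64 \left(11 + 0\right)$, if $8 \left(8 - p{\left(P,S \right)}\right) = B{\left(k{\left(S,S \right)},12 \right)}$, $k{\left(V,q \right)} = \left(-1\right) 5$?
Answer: $- \frac{16705}{24} \approx -696.04$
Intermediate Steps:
$k{\left(V,q \right)} = -5$
$B{\left(K,Z \right)} = \frac{1}{3}$ ($B{\left(K,Z \right)} = \frac{1^{2}}{3} = \frac{1}{3} \cdot 1 = \frac{1}{3}$)
$p{\left(P,S \right)} = \frac{191}{24}$ ($p{\left(P,S \right)} = 8 - \frac{1}{24} = \frac{191}{24}$)
$p{\left(4 \cdot 8 - 4,132 \right)} - 64 \left(11 + 0\right) = \frac{191}{24} - 64 \left(11 + 0\right) = \frac{191}{24} - 704 = - \frac{16705}{24}$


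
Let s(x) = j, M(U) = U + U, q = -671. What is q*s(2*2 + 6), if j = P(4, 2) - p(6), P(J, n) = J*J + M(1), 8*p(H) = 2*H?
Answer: -22143/2 ≈ -11072.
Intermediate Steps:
p(H) = H/4 (p(H) = (2*H)/8 = H/4)
M(U) = 2*U
P(J, n) = 2 + J**2 (P(J, n) = J*J + 2*1 = J**2 + 2 = 2 + J**2)
j = 33/2 (j = (2 + 4**2) - 6/4 = (2 + 16) - 1*3/2 = 18 - 3/2 = 33/2 ≈ 16.500)
s(x) = 33/2
q*s(2*2 + 6) = -671*33/2 = -22143/2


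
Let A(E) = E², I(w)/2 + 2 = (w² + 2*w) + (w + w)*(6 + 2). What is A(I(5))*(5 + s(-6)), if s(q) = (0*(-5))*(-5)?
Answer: 255380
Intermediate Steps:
I(w) = -4 + 2*w² + 36*w (I(w) = -4 + 2*((w² + 2*w) + (w + w)*(6 + 2)) = -4 + 2*((w² + 2*w) + (2*w)*8) = -4 + 2*((w² + 2*w) + 16*w) = -4 + 2*(w² + 18*w) = -4 + (2*w² + 36*w) = -4 + 2*w² + 36*w)
s(q) = 0 (s(q) = 0*(-5) = 0)
A(I(5))*(5 + s(-6)) = (-4 + 2*5² + 36*5)²*(5 + 0) = (-4 + 2*25 + 180)²*5 = (-4 + 50 + 180)²*5 = 226²*5 = 51076*5 = 255380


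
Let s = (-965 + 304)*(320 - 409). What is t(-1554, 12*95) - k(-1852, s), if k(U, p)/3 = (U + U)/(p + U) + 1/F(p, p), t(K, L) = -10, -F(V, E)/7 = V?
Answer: -230056869443/23463299531 ≈ -9.8050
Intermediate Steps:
F(V, E) = -7*V
s = 58829 (s = -661*(-89) = 58829)
k(U, p) = -3/(7*p) + 6*U/(U + p) (k(U, p) = 3*((U + U)/(p + U) + 1/(-7*p)) = 3*((2*U)/(U + p) - 1/(7*p)) = 3*(2*U/(U + p) - 1/(7*p)) = 3*(-1/(7*p) + 2*U/(U + p)) = -3/(7*p) + 6*U/(U + p))
t(-1554, 12*95) - k(-1852, s) = -10 - 3*(-1*(-1852) - 1*58829 + 14*(-1852)*58829)/(7*58829*(-1852 + 58829)) = -10 - 3*(1852 - 58829 - 1525318312)/(7*58829*56977) = -10 - 3*(-1525375289)/(7*58829*56977) = -10 - 1*(-4576125867/23463299531) = -10 + 4576125867/23463299531 = -230056869443/23463299531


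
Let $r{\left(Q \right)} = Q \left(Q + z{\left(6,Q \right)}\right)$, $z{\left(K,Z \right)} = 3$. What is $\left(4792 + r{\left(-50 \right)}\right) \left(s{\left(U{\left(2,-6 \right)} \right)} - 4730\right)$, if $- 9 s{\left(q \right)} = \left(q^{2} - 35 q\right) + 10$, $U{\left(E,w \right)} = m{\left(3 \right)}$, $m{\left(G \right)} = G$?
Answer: $- \frac{303420728}{9} \approx -3.3713 \cdot 10^{7}$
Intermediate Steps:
$U{\left(E,w \right)} = 3$
$s{\left(q \right)} = - \frac{10}{9} - \frac{q^{2}}{9} + \frac{35 q}{9}$ ($s{\left(q \right)} = - \frac{\left(q^{2} - 35 q\right) + 10}{9} = - \frac{10 + q^{2} - 35 q}{9} = - \frac{10}{9} - \frac{q^{2}}{9} + \frac{35 q}{9}$)
$r{\left(Q \right)} = Q \left(3 + Q\right)$ ($r{\left(Q \right)} = Q \left(Q + 3\right) = Q \left(3 + Q\right)$)
$\left(4792 + r{\left(-50 \right)}\right) \left(s{\left(U{\left(2,-6 \right)} \right)} - 4730\right) = \left(4792 - 50 \left(3 - 50\right)\right) \left(\left(- \frac{10}{9} - \frac{3^{2}}{9} + \frac{35}{9} \cdot 3\right) - 4730\right) = \left(4792 - -2350\right) \left(\left(- \frac{10}{9} - 1 + \frac{35}{3}\right) - 4730\right) = \left(4792 + 2350\right) \left(\left(- \frac{10}{9} - 1 + \frac{35}{3}\right) - 4730\right) = 7142 \left(\frac{86}{9} - 4730\right) = 7142 \left(- \frac{42484}{9}\right) = - \frac{303420728}{9}$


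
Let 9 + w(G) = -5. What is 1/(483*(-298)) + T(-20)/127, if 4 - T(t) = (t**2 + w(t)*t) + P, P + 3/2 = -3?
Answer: -48325904/9139809 ≈ -5.2874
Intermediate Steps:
P = -9/2 (P = -3/2 - 3 = -9/2 ≈ -4.5000)
w(G) = -14 (w(G) = -9 - 5 = -14)
T(t) = 17/2 - t**2 + 14*t (T(t) = 4 - ((t**2 - 14*t) - 9/2) = 4 - (-9/2 + t**2 - 14*t) = 4 + (9/2 - t**2 + 14*t) = 17/2 - t**2 + 14*t)
1/(483*(-298)) + T(-20)/127 = 1/(483*(-298)) + (17/2 - 1*(-20)**2 + 14*(-20))/127 = (1/483)*(-1/298) + (17/2 - 1*400 - 280)*(1/127) = -1/143934 + (17/2 - 400 - 280)*(1/127) = -1/143934 - 1343/2*1/127 = -1/143934 - 1343/254 = -48325904/9139809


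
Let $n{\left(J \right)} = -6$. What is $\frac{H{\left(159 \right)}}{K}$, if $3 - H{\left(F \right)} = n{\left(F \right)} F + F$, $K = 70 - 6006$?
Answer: $- \frac{57}{424} \approx -0.13443$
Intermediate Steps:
$K = -5936$ ($K = 70 - 6006 = -5936$)
$H{\left(F \right)} = 3 + 5 F$ ($H{\left(F \right)} = 3 - \left(- 6 F + F\right) = 3 - - 5 F = 3 + 5 F$)
$\frac{H{\left(159 \right)}}{K} = \frac{3 + 5 \cdot 159}{-5936} = \left(3 + 795\right) \left(- \frac{1}{5936}\right) = 798 \left(- \frac{1}{5936}\right) = - \frac{57}{424}$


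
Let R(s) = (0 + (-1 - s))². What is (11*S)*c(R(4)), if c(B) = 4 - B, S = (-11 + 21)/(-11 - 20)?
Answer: 2310/31 ≈ 74.516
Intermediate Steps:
R(s) = (-1 - s)²
S = -10/31 (S = 10/(-31) = 10*(-1/31) = -10/31 ≈ -0.32258)
(11*S)*c(R(4)) = (11*(-10/31))*(4 - (1 + 4)²) = -110*(4 - 1*5²)/31 = -110*(4 - 1*25)/31 = -110*(4 - 25)/31 = -110/31*(-21) = 2310/31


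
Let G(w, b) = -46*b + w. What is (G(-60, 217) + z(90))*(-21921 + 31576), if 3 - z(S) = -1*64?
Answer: -96308625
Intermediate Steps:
z(S) = 67 (z(S) = 3 - (-1)*64 = 3 - 1*(-64) = 3 + 64 = 67)
G(w, b) = w - 46*b
(G(-60, 217) + z(90))*(-21921 + 31576) = ((-60 - 46*217) + 67)*(-21921 + 31576) = ((-60 - 9982) + 67)*9655 = (-10042 + 67)*9655 = -9975*9655 = -96308625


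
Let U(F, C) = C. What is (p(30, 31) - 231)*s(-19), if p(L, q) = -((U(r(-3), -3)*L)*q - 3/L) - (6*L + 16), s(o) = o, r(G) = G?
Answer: -448989/10 ≈ -44899.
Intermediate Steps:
p(L, q) = -16 - 6*L + 3/L + 3*L*q (p(L, q) = -((-3*L)*q - 3/L) - (6*L + 16) = -(-3*L*q - 3/L) - (16 + 6*L) = -(-3/L - 3*L*q) + (-16 - 6*L) = (3/L + 3*L*q) + (-16 - 6*L) = -16 - 6*L + 3/L + 3*L*q)
(p(30, 31) - 231)*s(-19) = ((-16 - 6*30 + 3/30 + 3*30*31) - 231)*(-19) = ((-16 - 180 + 3*(1/30) + 2790) - 231)*(-19) = ((-16 - 180 + ⅒ + 2790) - 231)*(-19) = (25941/10 - 231)*(-19) = (23631/10)*(-19) = -448989/10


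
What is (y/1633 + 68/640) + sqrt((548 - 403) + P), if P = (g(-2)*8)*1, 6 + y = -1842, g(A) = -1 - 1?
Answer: -267919/261280 + sqrt(129) ≈ 10.332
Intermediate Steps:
g(A) = -2
y = -1848 (y = -6 - 1842 = -1848)
P = -16 (P = -2*8*1 = -16*1 = -16)
(y/1633 + 68/640) + sqrt((548 - 403) + P) = (-1848/1633 + 68/640) + sqrt((548 - 403) - 16) = (-1848*1/1633 + 68*(1/640)) + sqrt(145 - 16) = (-1848/1633 + 17/160) + sqrt(129) = -267919/261280 + sqrt(129)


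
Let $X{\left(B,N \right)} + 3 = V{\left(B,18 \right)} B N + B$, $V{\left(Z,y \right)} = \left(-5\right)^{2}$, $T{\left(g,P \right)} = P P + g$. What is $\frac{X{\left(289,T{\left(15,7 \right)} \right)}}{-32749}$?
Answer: $- \frac{462686}{32749} \approx -14.128$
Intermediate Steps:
$T{\left(g,P \right)} = g + P^{2}$ ($T{\left(g,P \right)} = P^{2} + g = g + P^{2}$)
$V{\left(Z,y \right)} = 25$
$X{\left(B,N \right)} = -3 + B + 25 B N$ ($X{\left(B,N \right)} = -3 + \left(25 B N + B\right) = -3 + \left(B + 25 B N\right) = -3 + B + 25 B N$)
$\frac{X{\left(289,T{\left(15,7 \right)} \right)}}{-32749} = \frac{-3 + 289 + 25 \cdot 289 \left(15 + 7^{2}\right)}{-32749} = \left(-3 + 289 + 25 \cdot 289 \left(15 + 49\right)\right) \left(- \frac{1}{32749}\right) = \left(-3 + 289 + 25 \cdot 289 \cdot 64\right) \left(- \frac{1}{32749}\right) = \left(-3 + 289 + 462400\right) \left(- \frac{1}{32749}\right) = 462686 \left(- \frac{1}{32749}\right) = - \frac{462686}{32749}$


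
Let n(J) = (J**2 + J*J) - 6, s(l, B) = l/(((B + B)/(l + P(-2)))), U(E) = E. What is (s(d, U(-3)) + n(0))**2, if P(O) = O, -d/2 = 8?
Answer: 2916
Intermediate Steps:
d = -16 (d = -2*8 = -16)
s(l, B) = l*(-2 + l)/(2*B) (s(l, B) = l/(((B + B)/(l - 2))) = l/(((2*B)/(-2 + l))) = l/((2*B/(-2 + l))) = l*((-2 + l)/(2*B)) = l*(-2 + l)/(2*B))
n(J) = -6 + 2*J**2 (n(J) = (J**2 + J**2) - 6 = 2*J**2 - 6 = -6 + 2*J**2)
(s(d, U(-3)) + n(0))**2 = ((1/2)*(-16)*(-2 - 16)/(-3) + (-6 + 2*0**2))**2 = ((1/2)*(-16)*(-1/3)*(-18) + (-6 + 2*0))**2 = (-48 + (-6 + 0))**2 = (-48 - 6)**2 = (-54)**2 = 2916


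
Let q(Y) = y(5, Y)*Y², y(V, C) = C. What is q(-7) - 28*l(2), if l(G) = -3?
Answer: -259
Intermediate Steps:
q(Y) = Y³ (q(Y) = Y*Y² = Y³)
q(-7) - 28*l(2) = (-7)³ - 28*(-3) = -343 + 84 = -259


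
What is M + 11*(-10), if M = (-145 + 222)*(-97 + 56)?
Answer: -3267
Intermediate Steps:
M = -3157 (M = 77*(-41) = -3157)
M + 11*(-10) = -3157 + 11*(-10) = -3157 - 110 = -3267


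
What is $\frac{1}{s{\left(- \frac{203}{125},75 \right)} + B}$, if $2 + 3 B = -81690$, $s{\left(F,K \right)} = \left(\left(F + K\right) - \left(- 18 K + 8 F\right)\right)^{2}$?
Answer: $\frac{46875}{95433860848} \approx 4.9118 \cdot 10^{-7}$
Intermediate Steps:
$s{\left(F,K \right)} = \left(- 7 F + 19 K\right)^{2}$
$B = - \frac{81692}{3}$ ($B = - \frac{2}{3} + \frac{1}{3} \left(-81690\right) = - \frac{2}{3} - 27230 = - \frac{81692}{3} \approx -27231.0$)
$\frac{1}{s{\left(- \frac{203}{125},75 \right)} + B} = \frac{1}{\left(\left(-19\right) 75 + 7 \left(- \frac{203}{125}\right)\right)^{2} - \frac{81692}{3}} = \frac{1}{\left(-1425 + 7 \left(\left(-203\right) \frac{1}{125}\right)\right)^{2} - \frac{81692}{3}} = \frac{1}{\left(-1425 + 7 \left(- \frac{203}{125}\right)\right)^{2} - \frac{81692}{3}} = \frac{1}{\left(-1425 - \frac{1421}{125}\right)^{2} - \frac{81692}{3}} = \frac{1}{\left(- \frac{179546}{125}\right)^{2} - \frac{81692}{3}} = \frac{1}{\frac{32236766116}{15625} - \frac{81692}{3}} = \frac{1}{\frac{95433860848}{46875}} = \frac{46875}{95433860848}$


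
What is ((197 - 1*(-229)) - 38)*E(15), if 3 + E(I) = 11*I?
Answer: 62856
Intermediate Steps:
E(I) = -3 + 11*I
((197 - 1*(-229)) - 38)*E(15) = ((197 - 1*(-229)) - 38)*(-3 + 11*15) = ((197 + 229) - 38)*(-3 + 165) = (426 - 38)*162 = 388*162 = 62856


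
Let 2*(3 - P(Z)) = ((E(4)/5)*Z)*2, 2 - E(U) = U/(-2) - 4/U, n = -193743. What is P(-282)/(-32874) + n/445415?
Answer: -2165350219/4880857570 ≈ -0.44364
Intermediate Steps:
E(U) = 2 + U/2 + 4/U (E(U) = 2 - (U/(-2) - 4/U) = 2 - (U*(-½) - 4/U) = 2 - (-U/2 - 4/U) = 2 - (-4/U - U/2) = 2 + (U/2 + 4/U) = 2 + U/2 + 4/U)
P(Z) = 3 - Z (P(Z) = 3 - ((2 + (½)*4 + 4/4)/5)*Z*2/2 = 3 - ((2 + 2 + 4*(¼))*(⅕))*Z*2/2 = 3 - ((2 + 2 + 1)*(⅕))*Z*2/2 = 3 - (5*(⅕))*Z*2/2 = 3 - 1*Z*2/2 = 3 - Z*2/2 = 3 - Z)
P(-282)/(-32874) + n/445415 = (3 - 1*(-282))/(-32874) - 193743/445415 = (3 + 282)*(-1/32874) - 193743*1/445415 = 285*(-1/32874) - 193743/445415 = -95/10958 - 193743/445415 = -2165350219/4880857570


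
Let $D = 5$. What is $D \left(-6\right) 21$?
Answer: $-630$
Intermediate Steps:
$D \left(-6\right) 21 = 5 \left(-6\right) 21 = \left(-30\right) 21 = -630$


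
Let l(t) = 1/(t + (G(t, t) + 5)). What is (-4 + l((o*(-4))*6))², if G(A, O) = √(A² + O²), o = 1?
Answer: 9892177/625681 - 150960*√2/625681 ≈ 15.469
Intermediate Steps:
l(t) = 1/(5 + t + √2*√(t²)) (l(t) = 1/(t + (√(t² + t²) + 5)) = 1/(t + (√(2*t²) + 5)) = 1/(t + (√2*√(t²) + 5)) = 1/(t + (5 + √2*√(t²))) = 1/(5 + t + √2*√(t²)))
(-4 + l((o*(-4))*6))² = (-4 + 1/(5 + (1*(-4))*6 + √2*√(((1*(-4))*6)²)))² = (-4 + 1/(5 - 4*6 + √2*√((-4*6)²)))² = (-4 + 1/(5 - 24 + √2*√((-24)²)))² = (-4 + 1/(5 - 24 + √2*√576))² = (-4 + 1/(5 - 24 + √2*24))² = (-4 + 1/(5 - 24 + 24*√2))² = (-4 + 1/(-19 + 24*√2))²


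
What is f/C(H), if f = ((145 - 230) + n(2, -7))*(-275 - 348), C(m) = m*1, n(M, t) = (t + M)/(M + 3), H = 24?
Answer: 26789/12 ≈ 2232.4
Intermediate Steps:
n(M, t) = (M + t)/(3 + M)
C(m) = m
f = 53578 (f = ((145 - 230) + (2 - 7)/(3 + 2))*(-275 - 348) = (-85 - 5/5)*(-623) = (-85 + (⅕)*(-5))*(-623) = (-85 - 1)*(-623) = -86*(-623) = 53578)
f/C(H) = 53578/24 = 53578*(1/24) = 26789/12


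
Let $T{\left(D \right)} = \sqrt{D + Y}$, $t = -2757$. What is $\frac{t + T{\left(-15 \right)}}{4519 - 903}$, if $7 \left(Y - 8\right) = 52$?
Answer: $- \frac{2757}{3616} + \frac{\sqrt{21}}{25312} \approx -0.76226$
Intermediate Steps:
$Y = \frac{108}{7}$ ($Y = 8 + \frac{1}{7} \cdot 52 = 8 + \frac{52}{7} = \frac{108}{7} \approx 15.429$)
$T{\left(D \right)} = \sqrt{\frac{108}{7} + D}$ ($T{\left(D \right)} = \sqrt{D + \frac{108}{7}} = \sqrt{\frac{108}{7} + D}$)
$\frac{t + T{\left(-15 \right)}}{4519 - 903} = \frac{-2757 + \frac{\sqrt{756 + 49 \left(-15\right)}}{7}}{4519 - 903} = \frac{-2757 + \frac{\sqrt{756 - 735}}{7}}{3616} = \left(-2757 + \frac{\sqrt{21}}{7}\right) \frac{1}{3616} = - \frac{2757}{3616} + \frac{\sqrt{21}}{25312}$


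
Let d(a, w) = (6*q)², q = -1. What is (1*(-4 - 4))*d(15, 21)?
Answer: -288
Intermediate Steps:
d(a, w) = 36 (d(a, w) = (6*(-1))² = (-6)² = 36)
(1*(-4 - 4))*d(15, 21) = (1*(-4 - 4))*36 = (1*(-8))*36 = -8*36 = -288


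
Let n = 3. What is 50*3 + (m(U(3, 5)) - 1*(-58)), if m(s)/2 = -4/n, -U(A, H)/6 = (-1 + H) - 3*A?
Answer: 616/3 ≈ 205.33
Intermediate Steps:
U(A, H) = 6 - 6*H + 18*A (U(A, H) = -6*((-1 + H) - 3*A) = -6*(-1 + H - 3*A) = 6 - 6*H + 18*A)
m(s) = -8/3 (m(s) = 2*(-4/3) = -8/3)
50*3 + (m(U(3, 5)) - 1*(-58)) = 50*3 + (-8/3 - 1*(-58)) = 150 + (-8/3 + 58) = 150 + 166/3 = 616/3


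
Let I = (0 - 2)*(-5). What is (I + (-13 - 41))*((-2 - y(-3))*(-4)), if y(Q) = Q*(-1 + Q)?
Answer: -2464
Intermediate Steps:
I = 10 (I = -2*(-5) = 10)
(I + (-13 - 41))*((-2 - y(-3))*(-4)) = (10 + (-13 - 41))*((-2 - (-3)*(-1 - 3))*(-4)) = (10 - 54)*((-2 - (-3)*(-4))*(-4)) = -44*(-2 - 1*12)*(-4) = -44*(-2 - 12)*(-4) = -(-616)*(-4) = -44*56 = -2464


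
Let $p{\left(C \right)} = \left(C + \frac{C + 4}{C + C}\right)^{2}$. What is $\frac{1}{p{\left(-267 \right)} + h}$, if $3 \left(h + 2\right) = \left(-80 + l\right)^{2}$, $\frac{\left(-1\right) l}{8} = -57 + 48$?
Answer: $\frac{285156}{20259072241} \approx 1.4075 \cdot 10^{-5}$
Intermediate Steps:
$l = 72$ ($l = - 8 \left(-57 + 48\right) = \left(-8\right) \left(-9\right) = 72$)
$p{\left(C \right)} = \left(C + \frac{4 + C}{2 C}\right)^{2}$
$h = \frac{58}{3}$ ($h = -2 + \frac{\left(-80 + 72\right)^{2}}{3} = -2 + \frac{\left(-8\right)^{2}}{3} = -2 + \frac{1}{3} \cdot 64 = -2 + \frac{64}{3} = \frac{58}{3} \approx 19.333$)
$\frac{1}{p{\left(-267 \right)} + h} = \frac{1}{\frac{\left(4 - 267 + 2 \left(-267\right)^{2}\right)^{2}}{4 \cdot 71289} + \frac{58}{3}} = \frac{1}{\frac{1}{4} \cdot \frac{1}{71289} \left(4 - 267 + 2 \cdot 71289\right)^{2} + \frac{58}{3}} = \frac{1}{\frac{1}{4} \cdot \frac{1}{71289} \left(4 - 267 + 142578\right)^{2} + \frac{58}{3}} = \frac{1}{\frac{1}{4} \cdot \frac{1}{71289} \cdot 142315^{2} + \frac{58}{3}} = \frac{1}{\frac{1}{4} \cdot \frac{1}{71289} \cdot 20253559225 + \frac{58}{3}} = \frac{1}{\frac{20253559225}{285156} + \frac{58}{3}} = \frac{1}{\frac{20259072241}{285156}} = \frac{285156}{20259072241}$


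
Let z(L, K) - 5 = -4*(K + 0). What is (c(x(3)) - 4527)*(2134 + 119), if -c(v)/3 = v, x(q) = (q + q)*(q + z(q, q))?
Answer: -10037115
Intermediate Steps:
z(L, K) = 5 - 4*K (z(L, K) = 5 - 4*(K + 0) = 5 - 4*K)
x(q) = 2*q*(5 - 3*q) (x(q) = (q + q)*(q + (5 - 4*q)) = (2*q)*(5 - 3*q) = 2*q*(5 - 3*q))
c(v) = -3*v
(c(x(3)) - 4527)*(2134 + 119) = (-6*3*(5 - 3*3) - 4527)*(2134 + 119) = (-6*3*(5 - 9) - 4527)*2253 = (-6*3*(-4) - 4527)*2253 = (-3*(-24) - 4527)*2253 = (72 - 4527)*2253 = -4455*2253 = -10037115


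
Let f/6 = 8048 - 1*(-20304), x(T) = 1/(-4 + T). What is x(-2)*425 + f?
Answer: 1020247/6 ≈ 1.7004e+5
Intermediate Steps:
f = 170112 (f = 6*(8048 - 1*(-20304)) = 6*(8048 + 20304) = 6*28352 = 170112)
x(-2)*425 + f = 425/(-4 - 2) + 170112 = 425/(-6) + 170112 = -1/6*425 + 170112 = -425/6 + 170112 = 1020247/6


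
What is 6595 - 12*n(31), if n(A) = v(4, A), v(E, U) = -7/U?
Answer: 204529/31 ≈ 6597.7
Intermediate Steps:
n(A) = -7/A
6595 - 12*n(31) = 6595 - (-84)/31 = 6595 - 12*(-7/31) = 6595 + 84/31 = 204529/31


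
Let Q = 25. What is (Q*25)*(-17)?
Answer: -10625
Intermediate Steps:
(Q*25)*(-17) = (25*25)*(-17) = 625*(-17) = -10625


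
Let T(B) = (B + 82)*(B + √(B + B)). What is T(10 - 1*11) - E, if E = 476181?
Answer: -476262 + 81*I*√2 ≈ -4.7626e+5 + 114.55*I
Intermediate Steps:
T(B) = (82 + B)*(B + √2*√B) (T(B) = (82 + B)*(B + √(2*B)) = (82 + B)*(B + √2*√B))
T(10 - 1*11) - E = ((10 - 1*11)² + 82*(10 - 1*11) + √2*(10 - 1*11)^(3/2) + 82*√2*√(10 - 1*11)) - 1*476181 = ((10 - 11)² + 82*(10 - 11) + √2*(10 - 11)^(3/2) + 82*√2*√(10 - 11)) - 476181 = ((-1)² + 82*(-1) + √2*(-1)^(3/2) + 82*√2*√(-1)) - 476181 = (1 - 82 + √2*(-I) + 82*√2*I) - 476181 = (1 - 82 - I*√2 + 82*I*√2) - 476181 = (-81 + 81*I*√2) - 476181 = -476262 + 81*I*√2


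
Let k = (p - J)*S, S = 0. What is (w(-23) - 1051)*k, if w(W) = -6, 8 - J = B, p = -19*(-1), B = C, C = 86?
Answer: 0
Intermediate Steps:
B = 86
p = 19
J = -78 (J = 8 - 1*86 = 8 - 86 = -78)
k = 0 (k = (19 - 1*(-78))*0 = (19 + 78)*0 = 97*0 = 0)
(w(-23) - 1051)*k = (-6 - 1051)*0 = -1057*0 = 0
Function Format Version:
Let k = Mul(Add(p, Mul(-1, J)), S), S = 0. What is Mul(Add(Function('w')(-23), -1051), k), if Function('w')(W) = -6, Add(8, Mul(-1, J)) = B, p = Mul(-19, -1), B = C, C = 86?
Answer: 0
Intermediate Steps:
B = 86
p = 19
J = -78 (J = Add(8, Mul(-1, 86)) = Add(8, -86) = -78)
k = 0 (k = Mul(Add(19, Mul(-1, -78)), 0) = Mul(Add(19, 78), 0) = Mul(97, 0) = 0)
Mul(Add(Function('w')(-23), -1051), k) = Mul(Add(-6, -1051), 0) = Mul(-1057, 0) = 0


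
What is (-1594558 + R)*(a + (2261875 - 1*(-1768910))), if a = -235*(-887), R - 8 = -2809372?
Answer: -18669238260060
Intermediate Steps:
R = -2809364 (R = 8 - 2809372 = -2809364)
a = 208445
(-1594558 + R)*(a + (2261875 - 1*(-1768910))) = (-1594558 - 2809364)*(208445 + (2261875 - 1*(-1768910))) = -4403922*(208445 + (2261875 + 1768910)) = -4403922*(208445 + 4030785) = -4403922*4239230 = -18669238260060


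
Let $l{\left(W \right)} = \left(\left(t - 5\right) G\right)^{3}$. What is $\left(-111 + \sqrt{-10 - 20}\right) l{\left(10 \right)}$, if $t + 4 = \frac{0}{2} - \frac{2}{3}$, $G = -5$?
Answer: $- \frac{112799125}{9} + \frac{3048625 i \sqrt{30}}{27} \approx -1.2533 \cdot 10^{7} + 6.1845 \cdot 10^{5} i$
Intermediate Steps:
$t = - \frac{14}{3}$ ($t = -4 + \left(\frac{0}{2} - \frac{2}{3}\right) = -4 + \left(0 \cdot \frac{1}{2} - \frac{2}{3}\right) = -4 + \left(0 - \frac{2}{3}\right) = -4 - \frac{2}{3} = - \frac{14}{3} \approx -4.6667$)
$l{\left(W \right)} = \frac{3048625}{27}$ ($l{\left(W \right)} = \left(\left(- \frac{14}{3} - 5\right) \left(-5\right)\right)^{3} = \left(\left(- \frac{29}{3}\right) \left(-5\right)\right)^{3} = \left(\frac{145}{3}\right)^{3} = \frac{3048625}{27}$)
$\left(-111 + \sqrt{-10 - 20}\right) l{\left(10 \right)} = \left(-111 + \sqrt{-10 - 20}\right) \frac{3048625}{27} = \left(-111 + \sqrt{-30}\right) \frac{3048625}{27} = \left(-111 + i \sqrt{30}\right) \frac{3048625}{27} = - \frac{112799125}{9} + \frac{3048625 i \sqrt{30}}{27}$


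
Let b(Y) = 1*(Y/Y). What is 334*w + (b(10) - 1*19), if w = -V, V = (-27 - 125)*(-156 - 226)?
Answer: -19393394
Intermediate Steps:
b(Y) = 1 (b(Y) = 1*1 = 1)
V = 58064 (V = -152*(-382) = 58064)
w = -58064 (w = -1*58064 = -58064)
334*w + (b(10) - 1*19) = 334*(-58064) + (1 - 1*19) = -19393376 + (1 - 19) = -19393376 - 18 = -19393394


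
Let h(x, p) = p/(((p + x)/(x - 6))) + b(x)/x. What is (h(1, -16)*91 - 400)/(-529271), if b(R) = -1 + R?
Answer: 2656/1587813 ≈ 0.0016727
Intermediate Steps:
h(x, p) = (-1 + x)/x + p*(-6 + x)/(p + x) (h(x, p) = p/(((p + x)/(x - 6))) + (-1 + x)/x = p/(((p + x)/(-6 + x))) + (-1 + x)/x = p*((-6 + x)/(p + x)) + (-1 + x)/x = p*(-6 + x)/(p + x) + (-1 + x)/x = (-1 + x)/x + p*(-6 + x)/(p + x))
(h(1, -16)*91 - 400)/(-529271) = (((1² - 1*(-16) - 1*1 - 16*1² - 5*(-16)*1)/(1*(-16 + 1)))*91 - 400)/(-529271) = ((1*(1 + 16 - 1 - 16*1 + 80)/(-15))*91 - 400)*(-1/529271) = ((1*(-1/15)*(1 + 16 - 1 - 16 + 80))*91 - 400)*(-1/529271) = ((1*(-1/15)*80)*91 - 400)*(-1/529271) = (-16/3*91 - 400)*(-1/529271) = (-1456/3 - 400)*(-1/529271) = -2656/3*(-1/529271) = 2656/1587813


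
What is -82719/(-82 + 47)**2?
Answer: -11817/175 ≈ -67.526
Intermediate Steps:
-82719/(-82 + 47)**2 = -82719/((-35)**2) = -82719/1225 = -82719*1/1225 = -11817/175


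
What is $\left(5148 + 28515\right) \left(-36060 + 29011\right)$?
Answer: $-237290487$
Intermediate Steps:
$\left(5148 + 28515\right) \left(-36060 + 29011\right) = 33663 \left(-7049\right) = -237290487$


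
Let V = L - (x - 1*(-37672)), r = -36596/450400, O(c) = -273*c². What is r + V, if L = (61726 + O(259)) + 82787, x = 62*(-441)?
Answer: -2046947527149/112600 ≈ -1.8179e+7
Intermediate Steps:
x = -27342
r = -9149/112600 (r = -36596*1/450400 = -9149/112600 ≈ -0.081252)
L = -18168600 (L = (61726 - 273*259²) + 82787 = (61726 - 273*67081) + 82787 = (61726 - 18313113) + 82787 = -18251387 + 82787 = -18168600)
V = -18178930 (V = -18168600 - (-27342 - 1*(-37672)) = -18168600 - (-27342 + 37672) = -18168600 - 1*10330 = -18168600 - 10330 = -18178930)
r + V = -9149/112600 - 18178930 = -2046947527149/112600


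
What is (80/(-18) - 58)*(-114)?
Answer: 21356/3 ≈ 7118.7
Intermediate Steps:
(80/(-18) - 58)*(-114) = (80*(-1/18) - 58)*(-114) = (-40/9 - 58)*(-114) = -562/9*(-114) = 21356/3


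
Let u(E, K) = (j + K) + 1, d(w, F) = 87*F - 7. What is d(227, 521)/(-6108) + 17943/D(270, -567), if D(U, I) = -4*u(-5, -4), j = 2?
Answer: 27353641/6108 ≈ 4478.3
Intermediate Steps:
d(w, F) = -7 + 87*F
u(E, K) = 3 + K (u(E, K) = (2 + K) + 1 = 3 + K)
D(U, I) = 4 (D(U, I) = -4*(3 - 4) = -4*(-1) = 4)
d(227, 521)/(-6108) + 17943/D(270, -567) = (-7 + 87*521)/(-6108) + 17943/4 = (-7 + 45327)*(-1/6108) + 17943*(¼) = 45320*(-1/6108) + 17943/4 = -11330/1527 + 17943/4 = 27353641/6108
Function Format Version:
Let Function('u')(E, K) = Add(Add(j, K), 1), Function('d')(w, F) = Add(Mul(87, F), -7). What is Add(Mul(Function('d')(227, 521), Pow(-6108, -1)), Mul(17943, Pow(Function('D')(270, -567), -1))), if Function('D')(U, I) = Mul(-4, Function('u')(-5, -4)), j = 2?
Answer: Rational(27353641, 6108) ≈ 4478.3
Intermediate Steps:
Function('d')(w, F) = Add(-7, Mul(87, F))
Function('u')(E, K) = Add(3, K) (Function('u')(E, K) = Add(Add(2, K), 1) = Add(3, K))
Function('D')(U, I) = 4 (Function('D')(U, I) = Mul(-4, Add(3, -4)) = Mul(-4, -1) = 4)
Add(Mul(Function('d')(227, 521), Pow(-6108, -1)), Mul(17943, Pow(Function('D')(270, -567), -1))) = Add(Mul(Add(-7, Mul(87, 521)), Pow(-6108, -1)), Mul(17943, Pow(4, -1))) = Add(Mul(Add(-7, 45327), Rational(-1, 6108)), Mul(17943, Rational(1, 4))) = Add(Mul(45320, Rational(-1, 6108)), Rational(17943, 4)) = Add(Rational(-11330, 1527), Rational(17943, 4)) = Rational(27353641, 6108)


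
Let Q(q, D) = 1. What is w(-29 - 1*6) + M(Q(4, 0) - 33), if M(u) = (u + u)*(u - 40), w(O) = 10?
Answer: 4618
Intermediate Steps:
M(u) = 2*u*(-40 + u) (M(u) = (2*u)*(-40 + u) = 2*u*(-40 + u))
w(-29 - 1*6) + M(Q(4, 0) - 33) = 10 + 2*(1 - 33)*(-40 + (1 - 33)) = 10 + 2*(-32)*(-40 - 32) = 10 + 2*(-32)*(-72) = 10 + 4608 = 4618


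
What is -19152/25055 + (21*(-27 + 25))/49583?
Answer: -950665926/1242302065 ≈ -0.76525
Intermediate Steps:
-19152/25055 + (21*(-27 + 25))/49583 = -19152*1/25055 + (21*(-2))*(1/49583) = -19152/25055 - 42*1/49583 = -19152/25055 - 42/49583 = -950665926/1242302065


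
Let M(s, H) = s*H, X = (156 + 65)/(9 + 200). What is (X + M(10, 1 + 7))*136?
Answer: 2303976/209 ≈ 11024.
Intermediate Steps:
X = 221/209 ≈ 1.0574
M(s, H) = H*s
(X + M(10, 1 + 7))*136 = (221/209 + (1 + 7)*10)*136 = (221/209 + 8*10)*136 = (221/209 + 80)*136 = (16941/209)*136 = 2303976/209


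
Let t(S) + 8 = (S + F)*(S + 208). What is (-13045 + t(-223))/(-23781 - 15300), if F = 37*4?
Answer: 568/1861 ≈ 0.30521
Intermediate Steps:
F = 148
t(S) = -8 + (148 + S)*(208 + S) (t(S) = -8 + (S + 148)*(S + 208) = -8 + (148 + S)*(208 + S))
(-13045 + t(-223))/(-23781 - 15300) = (-13045 + (30776 + (-223)² + 356*(-223)))/(-23781 - 15300) = (-13045 + (30776 + 49729 - 79388))/(-39081) = (-13045 + 1117)*(-1/39081) = -11928*(-1/39081) = 568/1861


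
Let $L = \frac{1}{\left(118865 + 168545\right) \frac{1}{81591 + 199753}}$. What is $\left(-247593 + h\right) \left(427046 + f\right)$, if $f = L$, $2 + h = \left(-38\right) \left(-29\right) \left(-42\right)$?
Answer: $- \frac{18034997490869658}{143705} \approx -1.255 \cdot 10^{11}$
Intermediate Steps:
$h = -46286$ ($h = -2 + \left(-38\right) \left(-29\right) \left(-42\right) = -2 + 1102 \left(-42\right) = -2 - 46284 = -46286$)
$L = \frac{140672}{143705}$ ($L = \frac{1}{287410 \cdot \frac{1}{281344}} = \frac{1}{\frac{143705}{140672}} = \frac{140672}{143705} \approx 0.97889$)
$f = \frac{140672}{143705} \approx 0.97889$
$\left(-247593 + h\right) \left(427046 + f\right) = \left(-247593 - 46286\right) \left(427046 + \frac{140672}{143705}\right) = \left(-293879\right) \frac{61368786102}{143705} = - \frac{18034997490869658}{143705}$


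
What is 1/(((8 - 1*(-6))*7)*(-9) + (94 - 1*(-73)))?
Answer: -1/715 ≈ -0.0013986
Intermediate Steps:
1/(((8 - 1*(-6))*7)*(-9) + (94 - 1*(-73))) = 1/(((8 + 6)*7)*(-9) + (94 + 73)) = 1/((14*7)*(-9) + 167) = 1/(98*(-9) + 167) = 1/(-882 + 167) = 1/(-715) = -1/715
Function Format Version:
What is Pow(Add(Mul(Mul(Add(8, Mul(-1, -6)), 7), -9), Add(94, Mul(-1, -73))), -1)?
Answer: Rational(-1, 715) ≈ -0.0013986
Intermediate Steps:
Pow(Add(Mul(Mul(Add(8, Mul(-1, -6)), 7), -9), Add(94, Mul(-1, -73))), -1) = Pow(Add(Mul(Mul(Add(8, 6), 7), -9), Add(94, 73)), -1) = Pow(Add(Mul(Mul(14, 7), -9), 167), -1) = Pow(Add(Mul(98, -9), 167), -1) = Pow(Add(-882, 167), -1) = Pow(-715, -1) = Rational(-1, 715)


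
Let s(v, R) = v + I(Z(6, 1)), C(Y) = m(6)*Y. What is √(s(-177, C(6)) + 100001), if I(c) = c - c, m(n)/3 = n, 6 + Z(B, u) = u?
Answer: 4*√6239 ≈ 315.95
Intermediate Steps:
Z(B, u) = -6 + u
m(n) = 3*n
I(c) = 0
C(Y) = 18*Y (C(Y) = (3*6)*Y = 18*Y)
s(v, R) = v (s(v, R) = v + 0 = v)
√(s(-177, C(6)) + 100001) = √(-177 + 100001) = √99824 = 4*√6239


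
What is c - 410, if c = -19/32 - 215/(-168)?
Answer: -275059/672 ≈ -409.31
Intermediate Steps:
c = 461/672 (c = -19*1/32 - 215*(-1/168) = -19/32 + 215/168 = 461/672 ≈ 0.68601)
c - 410 = 461/672 - 410 = -275059/672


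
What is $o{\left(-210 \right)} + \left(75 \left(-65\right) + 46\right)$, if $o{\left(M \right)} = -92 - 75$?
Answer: $-4996$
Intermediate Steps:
$o{\left(M \right)} = -167$ ($o{\left(M \right)} = -92 - 75 = -167$)
$o{\left(-210 \right)} + \left(75 \left(-65\right) + 46\right) = -167 + \left(75 \left(-65\right) + 46\right) = -167 + \left(-4875 + 46\right) = -167 - 4829 = -4996$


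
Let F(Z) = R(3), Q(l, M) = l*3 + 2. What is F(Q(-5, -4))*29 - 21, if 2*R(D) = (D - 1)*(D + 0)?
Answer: 66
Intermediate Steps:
R(D) = D*(-1 + D)/2 (R(D) = ((D - 1)*(D + 0))/2 = ((-1 + D)*D)/2 = (D*(-1 + D))/2 = D*(-1 + D)/2)
Q(l, M) = 2 + 3*l (Q(l, M) = 3*l + 2 = 2 + 3*l)
F(Z) = 3 (F(Z) = (½)*3*(-1 + 3) = (½)*3*2 = 3)
F(Q(-5, -4))*29 - 21 = 3*29 - 21 = 87 - 21 = 66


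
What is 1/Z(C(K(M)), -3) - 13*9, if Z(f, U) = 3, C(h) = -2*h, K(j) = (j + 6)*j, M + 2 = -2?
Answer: -350/3 ≈ -116.67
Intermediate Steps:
M = -4 (M = -2 - 2 = -4)
K(j) = j*(6 + j) (K(j) = (6 + j)*j = j*(6 + j))
1/Z(C(K(M)), -3) - 13*9 = 1/3 - 13*9 = 1/3 - 117 = -350/3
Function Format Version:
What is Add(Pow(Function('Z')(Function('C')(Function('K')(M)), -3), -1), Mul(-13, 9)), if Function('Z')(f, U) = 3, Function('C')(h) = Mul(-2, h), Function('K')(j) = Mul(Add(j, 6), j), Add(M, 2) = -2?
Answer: Rational(-350, 3) ≈ -116.67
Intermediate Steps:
M = -4 (M = Add(-2, -2) = -4)
Function('K')(j) = Mul(j, Add(6, j)) (Function('K')(j) = Mul(Add(6, j), j) = Mul(j, Add(6, j)))
Add(Pow(Function('Z')(Function('C')(Function('K')(M)), -3), -1), Mul(-13, 9)) = Add(Pow(3, -1), Mul(-13, 9)) = Add(Rational(1, 3), -117) = Rational(-350, 3)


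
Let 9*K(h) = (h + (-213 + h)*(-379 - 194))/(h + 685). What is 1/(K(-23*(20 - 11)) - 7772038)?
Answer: -478/3715007447 ≈ -1.2867e-7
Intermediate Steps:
K(h) = (122049 - 572*h)/(9*(685 + h)) (K(h) = ((h + (-213 + h)*(-379 - 194))/(h + 685))/9 = ((h + (-213 + h)*(-573))/(685 + h))/9 = ((h + (122049 - 573*h))/(685 + h))/9 = ((122049 - 572*h)/(685 + h))/9 = (122049 - 572*h)/(9*(685 + h)))
1/(K(-23*(20 - 11)) - 7772038) = 1/((122049 - (-13156)*(20 - 11))/(9*(685 - 23*(20 - 11))) - 7772038) = 1/((122049 - (-13156)*9)/(9*(685 - 23*9)) - 7772038) = 1/((122049 - 572*(-207))/(9*(685 - 207)) - 7772038) = 1/((⅑)*(122049 + 118404)/478 - 7772038) = 1/((⅑)*(1/478)*240453 - 7772038) = 1/(26717/478 - 7772038) = 1/(-3715007447/478) = -478/3715007447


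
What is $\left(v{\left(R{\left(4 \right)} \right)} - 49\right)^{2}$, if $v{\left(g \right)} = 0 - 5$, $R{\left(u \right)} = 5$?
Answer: $2916$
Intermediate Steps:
$v{\left(g \right)} = -5$ ($v{\left(g \right)} = 0 - 5 = -5$)
$\left(v{\left(R{\left(4 \right)} \right)} - 49\right)^{2} = \left(-5 - 49\right)^{2} = \left(-54\right)^{2} = 2916$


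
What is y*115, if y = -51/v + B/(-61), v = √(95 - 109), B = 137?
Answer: -15755/61 + 5865*I*√14/14 ≈ -258.28 + 1567.5*I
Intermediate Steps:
v = I*√14 (v = √(-14) = I*√14 ≈ 3.7417*I)
y = -137/61 + 51*I*√14/14 (y = -51*(-I*√14/14) + 137/(-61) = -(-51)*I*√14/14 + 137*(-1/61) = 51*I*√14/14 - 137/61 = -137/61 + 51*I*√14/14 ≈ -2.2459 + 13.63*I)
y*115 = (-137/61 + 51*I*√14/14)*115 = -15755/61 + 5865*I*√14/14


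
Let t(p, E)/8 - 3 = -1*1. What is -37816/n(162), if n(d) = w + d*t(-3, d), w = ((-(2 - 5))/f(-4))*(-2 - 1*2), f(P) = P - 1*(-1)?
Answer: -9454/649 ≈ -14.567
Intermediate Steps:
f(P) = 1 + P (f(P) = P + 1 = 1 + P)
t(p, E) = 16 (t(p, E) = 24 + 8*(-1*1) = 24 + 8*(-1) = 24 - 8 = 16)
w = 4 (w = ((-(2 - 5))/(1 - 4))*(-2 - 1*2) = (-1*(-3)/(-3))*(-2 - 2) = (3*(-⅓))*(-4) = -1*(-4) = 4)
n(d) = 4 + 16*d (n(d) = 4 + d*16 = 4 + 16*d)
-37816/n(162) = -37816/(4 + 16*162) = -37816/(4 + 2592) = -37816/2596 = -37816*1/2596 = -9454/649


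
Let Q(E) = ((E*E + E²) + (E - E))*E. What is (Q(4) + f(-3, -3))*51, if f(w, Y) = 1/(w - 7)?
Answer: 65229/10 ≈ 6522.9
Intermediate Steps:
f(w, Y) = 1/(-7 + w)
Q(E) = 2*E³ (Q(E) = ((E² + E²) + 0)*E = (2*E² + 0)*E = (2*E²)*E = 2*E³)
(Q(4) + f(-3, -3))*51 = (2*4³ + 1/(-7 - 3))*51 = (2*64 + 1/(-10))*51 = (128 - ⅒)*51 = (1279/10)*51 = 65229/10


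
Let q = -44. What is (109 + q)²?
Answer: 4225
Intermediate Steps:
(109 + q)² = (109 - 44)² = 65² = 4225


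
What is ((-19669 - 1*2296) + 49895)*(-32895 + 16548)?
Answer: -456571710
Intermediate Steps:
((-19669 - 1*2296) + 49895)*(-32895 + 16548) = ((-19669 - 2296) + 49895)*(-16347) = (-21965 + 49895)*(-16347) = 27930*(-16347) = -456571710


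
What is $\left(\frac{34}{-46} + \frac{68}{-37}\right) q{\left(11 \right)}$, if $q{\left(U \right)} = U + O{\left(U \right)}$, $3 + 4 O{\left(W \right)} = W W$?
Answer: $- \frac{177633}{1702} \approx -104.37$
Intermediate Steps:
$O{\left(W \right)} = - \frac{3}{4} + \frac{W^{2}}{4}$ ($O{\left(W \right)} = - \frac{3}{4} + \frac{W W}{4} = - \frac{3}{4} + \frac{W^{2}}{4}$)
$q{\left(U \right)} = - \frac{3}{4} + U + \frac{U^{2}}{4}$ ($q{\left(U \right)} = U + \left(- \frac{3}{4} + \frac{U^{2}}{4}\right) = - \frac{3}{4} + U + \frac{U^{2}}{4}$)
$\left(\frac{34}{-46} + \frac{68}{-37}\right) q{\left(11 \right)} = \left(\frac{34}{-46} + \frac{68}{-37}\right) \left(- \frac{3}{4} + 11 + \frac{11^{2}}{4}\right) = \left(34 \left(- \frac{1}{46}\right) + 68 \left(- \frac{1}{37}\right)\right) \left(- \frac{3}{4} + 11 + \frac{1}{4} \cdot 121\right) = \left(- \frac{17}{23} - \frac{68}{37}\right) \left(- \frac{3}{4} + 11 + \frac{121}{4}\right) = \left(- \frac{2193}{851}\right) \frac{81}{2} = - \frac{177633}{1702}$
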